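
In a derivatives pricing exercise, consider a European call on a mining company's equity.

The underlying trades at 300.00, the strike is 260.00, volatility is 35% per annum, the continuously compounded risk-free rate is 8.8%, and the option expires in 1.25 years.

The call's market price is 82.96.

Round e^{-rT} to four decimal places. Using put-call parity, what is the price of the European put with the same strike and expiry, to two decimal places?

e^(−rT) = e^(−0.088·1.25) = 0.8958
Put-call parity: C − P = S − K·e^(−rT) = 300 − 260·0.8958 = 300 − 232.9080 = 67.0920
P = C − (C − P) = 82.96 − (67.0920) = 15.8680

15.87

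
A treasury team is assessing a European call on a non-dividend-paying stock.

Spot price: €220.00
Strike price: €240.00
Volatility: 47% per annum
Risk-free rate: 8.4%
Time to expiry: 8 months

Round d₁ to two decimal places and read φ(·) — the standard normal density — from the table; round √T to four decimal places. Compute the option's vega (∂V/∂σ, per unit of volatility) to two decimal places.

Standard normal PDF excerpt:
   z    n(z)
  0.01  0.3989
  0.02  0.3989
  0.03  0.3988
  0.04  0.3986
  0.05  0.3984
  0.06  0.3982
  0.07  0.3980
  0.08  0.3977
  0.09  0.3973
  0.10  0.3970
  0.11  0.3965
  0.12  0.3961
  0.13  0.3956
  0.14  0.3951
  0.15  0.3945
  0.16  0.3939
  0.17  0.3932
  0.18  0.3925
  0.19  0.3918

σ√T = 0.47 × 0.8165 = 0.3838
d₁ = [ln(220/240) + (0.084 + ½·0.47²)·0.6667] / (σ√T) = (-0.0870 + 0.1296) / 0.3838 = 0.1111 ⇒ 0.11
√T = √0.6667 = 0.8165
φ(d₁) = φ(0.11) = 0.3965
vega = S·φ(d₁)·√T = 220·0.3965·0.8165 = 71.2233

71.22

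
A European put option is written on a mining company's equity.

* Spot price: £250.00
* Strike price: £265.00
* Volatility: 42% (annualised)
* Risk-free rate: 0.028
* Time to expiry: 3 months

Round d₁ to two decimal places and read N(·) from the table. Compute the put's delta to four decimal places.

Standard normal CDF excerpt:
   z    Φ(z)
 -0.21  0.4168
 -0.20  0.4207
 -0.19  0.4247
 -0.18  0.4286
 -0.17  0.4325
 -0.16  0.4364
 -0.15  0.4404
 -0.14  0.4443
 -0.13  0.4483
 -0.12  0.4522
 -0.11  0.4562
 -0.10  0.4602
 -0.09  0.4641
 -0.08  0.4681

σ√T = 0.42 × 0.5000 = 0.2100
d₁ = [ln(250/265) + (0.028 + 0.42²/2)·0.25] / 0.2100 = [-0.0583 + 0.0290] / 0.2100 = -0.1391 which rounds to -0.14
N(d₁) = N(-0.14) = 0.4443
Δ_put = N(d₁) − 1 = 0.4443 − 1 = -0.5557

-0.5557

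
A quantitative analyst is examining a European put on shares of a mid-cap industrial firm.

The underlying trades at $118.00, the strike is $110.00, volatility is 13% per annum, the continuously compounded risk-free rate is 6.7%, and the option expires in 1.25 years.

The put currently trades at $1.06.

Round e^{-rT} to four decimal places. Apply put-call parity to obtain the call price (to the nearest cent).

e^(−rT) = e^(−0.067·1.25) = 0.9197
Put-call parity: C − P = S − K·e^(−rT) = 118 − 110·0.9197 = 118 − 101.1670 = 16.8330
C = P + (C − P) = 1.06 + (16.8330) = 17.8930

$17.89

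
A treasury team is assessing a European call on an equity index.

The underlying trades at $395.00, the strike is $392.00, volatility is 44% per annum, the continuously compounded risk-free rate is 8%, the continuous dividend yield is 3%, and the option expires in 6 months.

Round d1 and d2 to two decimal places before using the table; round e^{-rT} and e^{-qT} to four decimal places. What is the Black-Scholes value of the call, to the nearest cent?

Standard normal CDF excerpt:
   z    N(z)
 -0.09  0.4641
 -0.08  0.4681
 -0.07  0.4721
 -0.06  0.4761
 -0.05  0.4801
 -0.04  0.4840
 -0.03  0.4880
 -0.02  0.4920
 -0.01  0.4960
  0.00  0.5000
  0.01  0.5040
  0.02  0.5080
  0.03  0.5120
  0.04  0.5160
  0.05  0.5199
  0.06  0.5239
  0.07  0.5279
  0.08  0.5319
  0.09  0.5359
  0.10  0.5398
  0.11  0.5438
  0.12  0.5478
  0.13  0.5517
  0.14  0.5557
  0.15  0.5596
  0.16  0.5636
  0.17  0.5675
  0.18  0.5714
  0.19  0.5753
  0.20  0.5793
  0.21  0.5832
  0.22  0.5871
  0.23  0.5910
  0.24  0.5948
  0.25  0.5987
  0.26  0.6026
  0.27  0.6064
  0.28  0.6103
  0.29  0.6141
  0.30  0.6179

σ√T = 0.44 × 0.7071 = 0.3111
d₁ = [ln(395/392) + (0.08 − 0.03 + ½·0.44²)·0.5] / (σ√T) = (0.0076 + 0.0734) / 0.3111 = 0.2604 ⇒ 0.26
d₂ = 0.2604 − 0.3111 = -0.0507 ⇒ -0.05
exp(−qT) = exp(−0.03·0.5) = 0.9851;  exp(−rT) = exp(−0.08·0.5) = 0.9608
C = 395·0.9851·N(0.26) − 392·0.9608·N(-0.05) = 395·0.9851·0.6026 − 392·0.9608·0.4801 = 234.4804 − 180.8218 = 53.6586

$53.66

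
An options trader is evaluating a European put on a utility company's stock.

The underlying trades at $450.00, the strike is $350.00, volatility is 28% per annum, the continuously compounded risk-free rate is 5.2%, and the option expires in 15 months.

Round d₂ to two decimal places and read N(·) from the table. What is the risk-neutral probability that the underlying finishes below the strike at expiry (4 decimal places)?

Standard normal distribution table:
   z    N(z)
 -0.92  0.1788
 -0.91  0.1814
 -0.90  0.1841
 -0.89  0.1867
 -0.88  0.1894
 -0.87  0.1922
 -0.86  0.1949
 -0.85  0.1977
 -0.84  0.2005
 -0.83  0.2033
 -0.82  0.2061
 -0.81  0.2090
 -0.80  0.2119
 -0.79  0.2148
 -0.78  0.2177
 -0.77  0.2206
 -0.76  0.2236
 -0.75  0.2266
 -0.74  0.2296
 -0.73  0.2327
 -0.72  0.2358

σ√T = 0.28·√1.25 = 0.3130
ln(S/K) + (r + σ²/2)T = ln(450/350) + (0.052 + 0.28²/2)·1.25 = 0.2513 + 0.1140 = 0.3653
d₁ = 0.3653 / 0.3130 = 1.1670 which rounds to 1.17
d₂ = d₁ − σ√T = 1.1670 − 0.3130 = 0.8539 which rounds to 0.85
Risk-neutral Pr[S_T < K] = N(−d₂) = N(-0.85) = 0.1977

0.1977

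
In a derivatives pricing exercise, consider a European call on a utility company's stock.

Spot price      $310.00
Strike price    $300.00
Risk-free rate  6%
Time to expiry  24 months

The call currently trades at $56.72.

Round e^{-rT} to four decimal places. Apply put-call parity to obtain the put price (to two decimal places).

e^(−rT) = e^(−0.06·2) = 0.8869
Put-call parity: C − P = S − K·e^(−rT) = 310 − 300·0.8869 = 310 − 266.0700 = 43.9300
P = C − (C − P) = 56.72 − (43.9300) = 12.7900

$12.79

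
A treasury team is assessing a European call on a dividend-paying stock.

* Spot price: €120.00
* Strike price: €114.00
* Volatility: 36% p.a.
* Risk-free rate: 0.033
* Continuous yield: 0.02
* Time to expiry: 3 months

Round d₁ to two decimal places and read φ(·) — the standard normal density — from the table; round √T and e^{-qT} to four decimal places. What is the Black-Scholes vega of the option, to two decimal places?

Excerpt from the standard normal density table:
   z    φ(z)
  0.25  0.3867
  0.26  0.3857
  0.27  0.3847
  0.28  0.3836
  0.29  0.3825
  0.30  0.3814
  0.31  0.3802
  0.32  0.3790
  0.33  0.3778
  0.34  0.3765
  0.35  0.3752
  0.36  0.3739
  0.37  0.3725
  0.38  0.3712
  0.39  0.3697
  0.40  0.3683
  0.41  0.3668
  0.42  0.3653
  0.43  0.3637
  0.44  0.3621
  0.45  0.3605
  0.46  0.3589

22.07

σ√T = 0.36 × 0.5000 = 0.1800
ln(S/K) + (r − q + σ²/2)T = ln(120/114) + (0.033 − 0.02 + 0.36²/2)·0.25 = 0.0513 + 0.0194 = 0.0707
d₁ = 0.0707 / 0.1800 = 0.3930 ≈ 0.39
√T = √0.25 = 0.5000
φ(d₁) = φ(0.39) = 0.3697
exp(−qT) = exp(−0.02·0.25) = 0.9950
vega = S·exp(−qT)·φ(d₁)·√T = 120·0.9950·0.3697·0.5000 = 22.0711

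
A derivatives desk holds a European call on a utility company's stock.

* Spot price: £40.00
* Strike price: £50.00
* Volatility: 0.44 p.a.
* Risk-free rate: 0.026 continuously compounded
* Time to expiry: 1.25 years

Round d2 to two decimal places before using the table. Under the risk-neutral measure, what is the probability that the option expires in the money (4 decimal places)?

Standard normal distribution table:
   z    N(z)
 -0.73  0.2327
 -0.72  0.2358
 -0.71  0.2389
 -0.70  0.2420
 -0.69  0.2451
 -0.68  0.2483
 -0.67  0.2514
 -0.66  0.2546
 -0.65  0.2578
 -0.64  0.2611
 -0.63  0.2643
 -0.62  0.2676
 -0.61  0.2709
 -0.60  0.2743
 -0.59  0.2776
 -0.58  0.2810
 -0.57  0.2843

0.2643

σ√T = 0.44·√1.25 = 0.4919
ln(S/K) + (r + σ²/2)T = ln(40/50) + (0.026 + 0.44²/2)·1.25 = -0.2231 + 0.1535 = -0.0696
d₁ = -0.0696 / 0.4919 = -0.1416 which rounds to -0.14
d₂ = d₁ − σ√T = -0.1416 − 0.4919 = -0.6335 which rounds to -0.63
Pr(exercise) under Q = N(d₂) = 0.2643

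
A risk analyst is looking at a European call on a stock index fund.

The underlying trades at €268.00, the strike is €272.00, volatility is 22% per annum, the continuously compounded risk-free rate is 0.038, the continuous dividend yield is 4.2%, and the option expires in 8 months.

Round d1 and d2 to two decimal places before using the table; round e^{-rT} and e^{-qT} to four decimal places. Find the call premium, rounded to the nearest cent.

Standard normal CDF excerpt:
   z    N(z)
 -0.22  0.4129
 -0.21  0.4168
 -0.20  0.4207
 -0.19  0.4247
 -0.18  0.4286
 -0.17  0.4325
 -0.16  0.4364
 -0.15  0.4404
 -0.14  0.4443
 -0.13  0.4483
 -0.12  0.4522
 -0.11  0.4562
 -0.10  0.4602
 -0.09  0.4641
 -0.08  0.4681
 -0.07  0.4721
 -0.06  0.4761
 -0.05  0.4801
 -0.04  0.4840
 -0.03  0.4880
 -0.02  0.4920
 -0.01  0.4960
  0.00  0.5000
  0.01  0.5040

€16.63

σ√T = 0.22 × 0.8165 = 0.1796
d₁ = [ln(268/272) + (0.038 − 0.042 + 0.22²/2)·0.6667] / 0.1796 = [-0.0148 + 0.0135] / 0.1796 = -0.0075 ⇒ -0.01
d₂ = d₁ − σ√T = -0.0075 − 0.1796 = -0.1871 ⇒ -0.19
exp(−qT) = exp(−0.042·0.6667) = 0.9724;  exp(−rT) = exp(−0.038·0.6667) = 0.9750
N(d₁) = N(-0.01) = 0.4960;  N(d₂) = N(-0.19) = 0.4247
C = 268·0.9724·0.4960 − 272·0.9750·0.4247 = 129.2592 − 112.6304 = 16.6287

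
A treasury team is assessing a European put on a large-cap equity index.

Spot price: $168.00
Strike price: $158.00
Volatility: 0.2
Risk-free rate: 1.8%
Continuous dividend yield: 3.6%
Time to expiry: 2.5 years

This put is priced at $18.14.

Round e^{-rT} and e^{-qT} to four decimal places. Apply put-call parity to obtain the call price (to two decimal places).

e^(−qT) = e^(−0.036·2.5) = 0.9139;  e^(−rT) = e^(−0.018·2.5) = 0.9560
Put-call parity: C − P = S·e^(−qT) − K·e^(−rT) = 168·0.9139 − 158·0.9560 = 153.5352 − 151.0480 = 2.4872
C = P + (C − P) = 18.14 + (2.4872) = 20.6272

$20.63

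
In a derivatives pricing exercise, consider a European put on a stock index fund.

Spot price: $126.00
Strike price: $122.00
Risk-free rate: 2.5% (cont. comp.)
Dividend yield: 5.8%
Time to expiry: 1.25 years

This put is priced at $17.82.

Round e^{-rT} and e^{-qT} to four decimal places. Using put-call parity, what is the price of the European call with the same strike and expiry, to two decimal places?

$16.77

e^(−qT) = e^(−0.058·1.25) = 0.9301;  e^(−rT) = e^(−0.025·1.25) = 0.9692
Put-call parity: C − P = S·e^(−qT) − K·e^(−rT) = 126·0.9301 − 122·0.9692 = 117.1926 − 118.2424 = -1.0498
C = P + (C − P) = 17.82 + (-1.0498) = 16.7702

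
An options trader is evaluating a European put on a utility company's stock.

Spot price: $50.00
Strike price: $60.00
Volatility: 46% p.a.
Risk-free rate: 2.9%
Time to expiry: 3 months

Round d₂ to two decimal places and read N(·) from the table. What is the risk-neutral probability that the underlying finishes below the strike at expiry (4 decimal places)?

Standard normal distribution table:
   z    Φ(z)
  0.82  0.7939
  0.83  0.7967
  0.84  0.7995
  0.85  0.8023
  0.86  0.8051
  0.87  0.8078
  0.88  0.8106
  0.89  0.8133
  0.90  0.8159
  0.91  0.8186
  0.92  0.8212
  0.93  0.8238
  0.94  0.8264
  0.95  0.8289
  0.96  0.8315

σ√T = 0.46·√0.25 = 0.2300
ln(S/K) + (r + σ²/2)T = ln(50/60) + (0.029 + 0.46²/2)·0.25 = -0.1823 + 0.0337 = -0.1486
d₁ = -0.1486 / 0.2300 = -0.6462 ⇒ -0.65
d₂ = d₁ − σ√T = -0.6462 − 0.2300 = -0.8762 ⇒ -0.88
Risk-neutral Pr[S_T < K] = N(−d₂) = N(0.88) = 0.8106

0.8106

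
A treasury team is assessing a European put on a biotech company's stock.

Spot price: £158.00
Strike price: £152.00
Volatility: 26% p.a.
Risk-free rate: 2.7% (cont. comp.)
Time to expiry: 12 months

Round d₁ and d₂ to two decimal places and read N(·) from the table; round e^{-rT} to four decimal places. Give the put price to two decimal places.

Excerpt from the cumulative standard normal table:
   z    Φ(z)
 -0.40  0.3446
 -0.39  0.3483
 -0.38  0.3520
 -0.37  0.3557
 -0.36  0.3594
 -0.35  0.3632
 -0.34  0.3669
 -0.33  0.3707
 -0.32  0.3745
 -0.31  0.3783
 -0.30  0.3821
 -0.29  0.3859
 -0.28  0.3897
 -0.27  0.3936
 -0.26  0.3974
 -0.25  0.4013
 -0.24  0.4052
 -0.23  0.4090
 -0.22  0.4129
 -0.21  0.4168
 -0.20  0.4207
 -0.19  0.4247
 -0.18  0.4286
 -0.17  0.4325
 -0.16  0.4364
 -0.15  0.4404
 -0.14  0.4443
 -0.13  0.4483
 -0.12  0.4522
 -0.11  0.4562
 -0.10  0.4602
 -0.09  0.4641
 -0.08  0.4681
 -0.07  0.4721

£11.29

σ√T = 0.26 × 1.0000 = 0.2600
d₁ = [ln(158/152) + (0.027 + ½·0.26²)·1] / (σ√T) = (0.0387 + 0.0608) / 0.2600 = 0.3827 ≈ 0.38
d₂ = 0.3827 − 0.2600 = 0.1227 ≈ 0.12
e^(−rT) = e^(−0.027·1) = 0.9734
P = 152·0.9734·N(-0.12) − 158·N(-0.38) = 152·0.9734·0.4522 − 158·0.3520 = 66.9061 − 55.6160 = 11.2901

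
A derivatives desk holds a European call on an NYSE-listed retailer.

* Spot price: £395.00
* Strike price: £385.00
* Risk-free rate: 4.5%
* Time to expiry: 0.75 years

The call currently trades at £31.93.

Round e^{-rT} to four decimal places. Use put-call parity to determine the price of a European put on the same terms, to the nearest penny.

exp(−rT) = exp(−0.045·0.75) = 0.9668
Put-call parity: C − P = S − K·e^(−rT) = 395 − 385·0.9668 = 395 − 372.2180 = 22.7820
P = C − (C − P) = 31.93 − (22.7820) = 9.1480

£9.15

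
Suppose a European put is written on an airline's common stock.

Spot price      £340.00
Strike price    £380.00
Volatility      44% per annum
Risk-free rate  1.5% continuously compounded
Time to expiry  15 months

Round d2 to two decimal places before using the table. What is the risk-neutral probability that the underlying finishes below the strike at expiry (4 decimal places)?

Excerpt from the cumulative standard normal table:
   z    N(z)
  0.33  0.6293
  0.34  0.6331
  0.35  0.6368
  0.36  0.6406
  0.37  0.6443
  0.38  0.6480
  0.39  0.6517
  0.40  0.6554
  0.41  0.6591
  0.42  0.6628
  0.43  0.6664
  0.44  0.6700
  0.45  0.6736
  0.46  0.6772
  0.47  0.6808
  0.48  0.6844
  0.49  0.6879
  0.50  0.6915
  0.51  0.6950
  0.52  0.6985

0.6664

T = 1.25;  σ√T = 0.4919
d₁ = [ln(340/380) + (0.015 + ½·0.44²)·1.25] / (σ√T) = (-0.1112 + 0.1397) / 0.4919 = 0.0580 ⇒ 0.06
d₂ = 0.0580 − 0.4919 = -0.4340 ⇒ -0.43
Risk-neutral Pr[S_T < K] = N(−d₂) = N(0.43) = 0.6664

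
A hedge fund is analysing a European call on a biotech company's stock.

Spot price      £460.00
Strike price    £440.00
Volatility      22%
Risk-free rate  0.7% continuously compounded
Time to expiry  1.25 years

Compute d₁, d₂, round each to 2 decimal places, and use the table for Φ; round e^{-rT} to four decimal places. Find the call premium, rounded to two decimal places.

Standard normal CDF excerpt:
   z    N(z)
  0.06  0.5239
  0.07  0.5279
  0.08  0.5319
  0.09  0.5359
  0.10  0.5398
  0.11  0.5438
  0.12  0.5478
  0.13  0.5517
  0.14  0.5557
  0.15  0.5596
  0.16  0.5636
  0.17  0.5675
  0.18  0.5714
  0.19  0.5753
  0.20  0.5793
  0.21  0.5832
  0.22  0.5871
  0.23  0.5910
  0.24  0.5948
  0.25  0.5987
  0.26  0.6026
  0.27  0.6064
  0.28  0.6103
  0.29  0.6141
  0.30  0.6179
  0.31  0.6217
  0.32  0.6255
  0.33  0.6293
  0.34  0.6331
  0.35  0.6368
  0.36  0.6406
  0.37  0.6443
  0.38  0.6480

£57.48

σ√T = 0.22 × 1.1180 = 0.2460
ln(S/K) + (r + σ²/2)T = ln(460/440) + (0.007 + 0.22²/2)·1.25 = 0.0445 + 0.0390 = 0.0835
d₁ = 0.0835 / 0.2460 = 0.3393 ⇒ 0.34
d₂ = d₁ − σ√T = 0.3393 − 0.2460 = 0.0933 ⇒ 0.09
e^(−rT) = e^(−0.007·1.25) = 0.9913
C = 460·N(0.34) − 440·0.9913·N(0.09) = 460·0.6331 − 440·0.9913·0.5359 = 291.2260 − 233.7446 = 57.4814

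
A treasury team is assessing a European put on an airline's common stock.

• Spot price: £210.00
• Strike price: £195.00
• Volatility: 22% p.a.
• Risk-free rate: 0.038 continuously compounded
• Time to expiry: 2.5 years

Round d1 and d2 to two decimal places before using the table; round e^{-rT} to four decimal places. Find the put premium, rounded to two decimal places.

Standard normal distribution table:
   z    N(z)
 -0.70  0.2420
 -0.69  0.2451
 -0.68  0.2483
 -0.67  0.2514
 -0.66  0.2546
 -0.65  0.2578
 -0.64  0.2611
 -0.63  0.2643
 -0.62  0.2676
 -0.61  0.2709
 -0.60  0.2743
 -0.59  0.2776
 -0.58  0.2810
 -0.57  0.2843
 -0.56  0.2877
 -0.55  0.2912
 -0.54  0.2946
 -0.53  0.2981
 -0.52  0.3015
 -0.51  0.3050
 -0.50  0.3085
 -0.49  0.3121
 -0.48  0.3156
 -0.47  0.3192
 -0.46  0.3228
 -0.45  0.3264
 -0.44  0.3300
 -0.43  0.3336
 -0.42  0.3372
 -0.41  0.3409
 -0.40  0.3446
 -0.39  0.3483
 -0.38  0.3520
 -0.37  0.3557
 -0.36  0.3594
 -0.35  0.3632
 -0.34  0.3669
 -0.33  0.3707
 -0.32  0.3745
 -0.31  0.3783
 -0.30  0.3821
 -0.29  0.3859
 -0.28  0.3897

σ√T = 0.22 × 1.5811 = 0.3479
d₁ = [ln(210/195) + (0.038 + 0.22²/2)·2.5] / 0.3479 = [0.0741 + 0.1555] / 0.3479 = 0.6601 ≈ 0.66
d₂ = d₁ − σ√T = 0.6601 − 0.3479 = 0.3122 ≈ 0.31
e^(−rT) = e^(−0.038·2.5) = 0.9094
N(−d₂) = N(-0.31) = 0.3783;  N(−d₁) = N(-0.66) = 0.2546
P = 195·0.9094·0.3783 − 210·0.2546 = 67.0851 − 53.4660 = 13.6191

£13.62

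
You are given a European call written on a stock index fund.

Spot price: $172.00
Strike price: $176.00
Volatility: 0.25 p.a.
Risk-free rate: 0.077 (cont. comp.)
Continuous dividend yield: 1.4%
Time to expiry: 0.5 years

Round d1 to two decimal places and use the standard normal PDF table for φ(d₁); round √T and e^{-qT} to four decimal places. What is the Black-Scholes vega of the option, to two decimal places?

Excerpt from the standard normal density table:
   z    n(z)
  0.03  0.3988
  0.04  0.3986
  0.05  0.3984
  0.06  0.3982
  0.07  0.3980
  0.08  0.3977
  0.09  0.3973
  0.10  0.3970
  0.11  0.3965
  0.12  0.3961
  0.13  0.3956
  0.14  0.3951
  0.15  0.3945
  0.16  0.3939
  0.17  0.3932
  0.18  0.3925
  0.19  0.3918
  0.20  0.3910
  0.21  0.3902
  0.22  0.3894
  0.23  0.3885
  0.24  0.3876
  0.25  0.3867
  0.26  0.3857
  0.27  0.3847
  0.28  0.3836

σ√T = 0.25·√0.5 = 0.1768
d₁ = [ln(172/176) + (0.077 − 0.014 + 0.25²/2)·0.5] / 0.1768 = [-0.0230 + 0.0471] / 0.1768 = 0.1365 ≈ 0.14
√T = √0.5 = 0.7071
φ(d₁) = φ(0.14) = 0.3951
e^(−qT) = e^(−0.014·0.5) = 0.9930
vega = S·e^(−qT)·φ(d₁)·√T = 172·0.9930·0.3951·0.7071 = 47.7162
(Vega is the same for a European call and put with the same parameters.)

47.72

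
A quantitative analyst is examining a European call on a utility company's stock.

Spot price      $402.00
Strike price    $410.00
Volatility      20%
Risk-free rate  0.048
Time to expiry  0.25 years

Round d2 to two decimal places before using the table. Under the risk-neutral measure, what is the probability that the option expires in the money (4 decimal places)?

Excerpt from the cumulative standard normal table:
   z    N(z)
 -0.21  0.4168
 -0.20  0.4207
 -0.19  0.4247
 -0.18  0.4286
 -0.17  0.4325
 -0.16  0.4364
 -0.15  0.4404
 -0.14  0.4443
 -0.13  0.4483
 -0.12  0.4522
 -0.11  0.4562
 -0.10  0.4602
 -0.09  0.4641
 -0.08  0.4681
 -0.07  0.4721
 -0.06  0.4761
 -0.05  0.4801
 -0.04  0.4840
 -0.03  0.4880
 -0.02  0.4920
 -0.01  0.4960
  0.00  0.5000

0.4483

σ√T = 0.2·√0.25 = 0.1000
d₁ = [ln(402/410) + (0.048 + 0.2²/2)·0.25] / 0.1000 = [-0.0197 + 0.0170] / 0.1000 = -0.0271 ≈ -0.03
d₂ = d₁ − σ√T = -0.0271 − 0.1000 = -0.1271 ≈ -0.13
Risk-neutral Pr[S_T > K] = N(d₂) = N(-0.13) = 0.4483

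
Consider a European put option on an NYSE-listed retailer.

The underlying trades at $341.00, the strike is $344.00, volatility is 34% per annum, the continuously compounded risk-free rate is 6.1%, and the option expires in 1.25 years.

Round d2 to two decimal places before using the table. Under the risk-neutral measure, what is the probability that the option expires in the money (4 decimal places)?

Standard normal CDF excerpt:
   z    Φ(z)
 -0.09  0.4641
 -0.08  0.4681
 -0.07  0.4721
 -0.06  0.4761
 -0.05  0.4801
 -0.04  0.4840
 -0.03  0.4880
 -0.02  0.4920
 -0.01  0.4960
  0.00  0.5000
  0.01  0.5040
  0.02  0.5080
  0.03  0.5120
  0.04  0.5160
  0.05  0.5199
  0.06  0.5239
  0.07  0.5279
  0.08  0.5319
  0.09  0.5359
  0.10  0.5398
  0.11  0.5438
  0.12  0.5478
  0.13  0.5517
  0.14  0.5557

σ√T = 0.34 × 1.1180 = 0.3801
d₁ = [ln(341/344) + (0.061 + 0.34²/2)·1.25] / 0.3801 = [-0.0088 + 0.1485] / 0.3801 = 0.3676 ⇒ 0.37
d₂ = d₁ − σ√T = 0.3676 − 0.3801 = -0.0125 ⇒ -0.01
Risk-neutral Pr[S_T < K] = N(−d₂) = N(0.01) = 0.5040

0.5040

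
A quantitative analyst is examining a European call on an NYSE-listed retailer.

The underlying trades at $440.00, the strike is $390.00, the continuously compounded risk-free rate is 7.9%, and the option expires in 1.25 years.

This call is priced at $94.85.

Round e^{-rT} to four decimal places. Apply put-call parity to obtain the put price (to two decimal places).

e^(−rT) = e^(−0.079·1.25) = 0.9060
Put-call parity: C − P = S − K·e^(−rT) = 440 − 390·0.9060 = 440 − 353.3400 = 86.6600
P = C − (C − P) = 94.85 − (86.6600) = 8.1900

$8.19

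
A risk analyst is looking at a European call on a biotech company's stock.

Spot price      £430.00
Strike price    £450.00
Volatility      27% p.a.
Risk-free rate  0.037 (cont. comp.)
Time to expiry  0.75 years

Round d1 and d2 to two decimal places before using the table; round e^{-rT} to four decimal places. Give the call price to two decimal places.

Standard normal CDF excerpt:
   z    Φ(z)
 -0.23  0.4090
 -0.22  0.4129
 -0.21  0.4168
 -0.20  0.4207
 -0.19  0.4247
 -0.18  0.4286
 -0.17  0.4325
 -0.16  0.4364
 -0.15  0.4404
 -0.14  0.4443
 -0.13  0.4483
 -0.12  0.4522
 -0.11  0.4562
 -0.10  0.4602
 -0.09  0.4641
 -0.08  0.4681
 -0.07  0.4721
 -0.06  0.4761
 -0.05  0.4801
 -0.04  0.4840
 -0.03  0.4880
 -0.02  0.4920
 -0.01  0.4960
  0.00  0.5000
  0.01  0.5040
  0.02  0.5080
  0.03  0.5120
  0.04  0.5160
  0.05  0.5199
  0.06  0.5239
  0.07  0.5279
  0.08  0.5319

£36.00

σ√T = 0.27·√0.75 = 0.2338
d₁ = [ln(430/450) + (0.037 + 0.27²/2)·0.75] / 0.2338 = [-0.0455 + 0.0551] / 0.2338 = 0.0412 ⇒ 0.04
d₂ = d₁ − σ√T = 0.0412 − 0.2338 = -0.1927 ⇒ -0.19
exp(−rT) = exp(−0.037·0.75) = 0.9726
N(d₁) = N(0.04) = 0.5160;  N(d₂) = N(-0.19) = 0.4247
C = 430·0.5160 − 450·0.9726·0.4247 = 221.8800 − 185.8784 = 36.0016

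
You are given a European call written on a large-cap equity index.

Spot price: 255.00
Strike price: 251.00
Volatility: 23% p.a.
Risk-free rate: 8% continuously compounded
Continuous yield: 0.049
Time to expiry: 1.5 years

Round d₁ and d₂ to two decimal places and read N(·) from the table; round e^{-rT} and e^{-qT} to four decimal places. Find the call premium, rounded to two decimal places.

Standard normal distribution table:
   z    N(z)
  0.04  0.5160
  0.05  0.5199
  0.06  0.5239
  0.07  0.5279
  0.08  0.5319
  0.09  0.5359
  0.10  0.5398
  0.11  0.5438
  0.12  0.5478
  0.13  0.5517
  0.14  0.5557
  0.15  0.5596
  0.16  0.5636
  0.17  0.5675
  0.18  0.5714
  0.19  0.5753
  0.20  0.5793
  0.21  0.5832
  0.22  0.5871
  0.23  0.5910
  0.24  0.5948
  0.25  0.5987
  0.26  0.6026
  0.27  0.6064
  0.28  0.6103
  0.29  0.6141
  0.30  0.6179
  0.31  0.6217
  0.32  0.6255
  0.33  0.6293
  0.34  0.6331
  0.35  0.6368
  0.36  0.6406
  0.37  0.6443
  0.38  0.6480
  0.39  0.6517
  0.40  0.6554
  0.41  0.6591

33.36

σ√T = 0.23·√1.5 = 0.2817
d₁ = [ln(255/251) + (0.08 − 0.049 + 0.23²/2)·1.5] / 0.2817 = [0.0158 + 0.0862] / 0.2817 = 0.3620 ⇒ 0.36
d₂ = d₁ − σ√T = 0.3620 − 0.2817 = 0.0804 ⇒ 0.08
exp(−qT) = exp(−0.049·1.5) = 0.9291;  exp(−rT) = exp(−0.08·1.5) = 0.8869
N(d₁) = N(0.36) = 0.6406;  N(d₂) = N(0.08) = 0.5319
C = 255·0.9291·0.6406 − 251·0.8869·0.5319 = 151.7713 − 118.4073 = 33.3640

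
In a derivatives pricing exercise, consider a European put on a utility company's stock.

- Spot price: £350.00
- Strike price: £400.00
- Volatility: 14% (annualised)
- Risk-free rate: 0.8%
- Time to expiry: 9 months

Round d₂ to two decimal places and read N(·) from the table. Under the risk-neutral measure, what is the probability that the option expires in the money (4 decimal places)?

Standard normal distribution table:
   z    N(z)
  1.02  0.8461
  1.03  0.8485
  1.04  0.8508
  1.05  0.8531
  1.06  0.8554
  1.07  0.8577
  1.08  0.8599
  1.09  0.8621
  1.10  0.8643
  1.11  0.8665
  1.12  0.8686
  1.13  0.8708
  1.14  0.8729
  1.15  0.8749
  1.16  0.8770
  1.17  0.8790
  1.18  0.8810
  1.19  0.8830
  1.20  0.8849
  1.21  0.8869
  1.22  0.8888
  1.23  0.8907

T = 0.75;  σ√T = 0.1212
d₁ = [ln(350/400) + (0.008 + 0.14²/2)·0.75] / 0.1212 = [-0.1335 + 0.0134] / 0.1212 = -0.9912 which rounds to -0.99
d₂ = d₁ − σ√T = -0.9912 − 0.1212 = -1.1125 which rounds to -1.11
Pr(exercise) under Q = N(−d₂) = N(1.11) = 0.8665

0.8665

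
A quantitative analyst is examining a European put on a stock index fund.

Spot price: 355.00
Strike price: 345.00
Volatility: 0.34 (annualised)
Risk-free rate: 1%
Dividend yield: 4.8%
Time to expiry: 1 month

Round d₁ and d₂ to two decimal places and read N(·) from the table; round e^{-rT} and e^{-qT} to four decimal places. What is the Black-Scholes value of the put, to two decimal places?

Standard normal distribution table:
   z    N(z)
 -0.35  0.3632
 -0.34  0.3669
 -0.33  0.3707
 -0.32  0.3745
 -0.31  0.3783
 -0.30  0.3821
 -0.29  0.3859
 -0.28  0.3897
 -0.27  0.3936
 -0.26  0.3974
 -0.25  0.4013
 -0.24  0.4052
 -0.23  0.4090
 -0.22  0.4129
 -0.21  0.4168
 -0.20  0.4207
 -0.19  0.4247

9.92

σ√T = 0.34·√0.08333 = 0.0981
d₁ = [ln(355/345) + (0.01 − 0.048 + 0.34²/2)·0.08333] / 0.0981 = [0.0286 + 0.0017] / 0.0981 = 0.3079 ⇒ 0.31
d₂ = d₁ − σ√T = 0.3079 − 0.0981 = 0.2098 ⇒ 0.21
e^(−qT) = e^(−0.048·0.08333) = 0.9960;  e^(−rT) = e^(−0.01·0.08333) = 0.9992
P = 345·0.9992·N(-0.21) − 355·0.9960·N(-0.31) = 345·0.9992·0.4168 − 355·0.9960·0.3783 = 143.6810 − 133.7593 = 9.9216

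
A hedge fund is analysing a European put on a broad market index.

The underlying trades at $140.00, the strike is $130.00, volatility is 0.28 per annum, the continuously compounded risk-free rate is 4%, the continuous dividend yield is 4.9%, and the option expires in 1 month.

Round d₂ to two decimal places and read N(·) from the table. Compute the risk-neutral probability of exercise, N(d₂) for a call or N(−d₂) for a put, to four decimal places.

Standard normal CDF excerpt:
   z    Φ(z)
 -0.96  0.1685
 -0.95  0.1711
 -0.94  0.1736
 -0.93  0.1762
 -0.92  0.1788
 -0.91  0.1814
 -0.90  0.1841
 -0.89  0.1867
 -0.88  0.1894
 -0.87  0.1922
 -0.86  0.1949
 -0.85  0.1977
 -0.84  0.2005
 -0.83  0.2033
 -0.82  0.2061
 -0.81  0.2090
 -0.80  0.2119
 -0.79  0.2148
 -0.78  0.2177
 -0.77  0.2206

σ√T = 0.28 × 0.2887 = 0.0808
d₁ = [ln(140/130) + (0.04 − 0.049 + ½·0.28²)·0.08333] / (σ√T) = (0.0741 + 0.0025) / 0.0808 = 0.9480 ⇒ 0.95
d₂ = 0.9480 − 0.0808 = 0.8672 ⇒ 0.87
Pr(exercise) under Q = N(−d₂) = N(-0.87) = 0.1922

0.1922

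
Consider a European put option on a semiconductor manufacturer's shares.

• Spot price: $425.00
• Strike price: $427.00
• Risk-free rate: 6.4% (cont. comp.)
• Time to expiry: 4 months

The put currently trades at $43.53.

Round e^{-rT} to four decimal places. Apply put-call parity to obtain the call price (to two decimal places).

$50.54

exp(−rT) = exp(−0.064·0.3333) = 0.9789
Put-call parity: C − P = S − K·e^(−rT) = 425 − 427·0.9789 = 425 − 417.9903 = 7.0097
C = P + (C − P) = 43.53 + (7.0097) = 50.5397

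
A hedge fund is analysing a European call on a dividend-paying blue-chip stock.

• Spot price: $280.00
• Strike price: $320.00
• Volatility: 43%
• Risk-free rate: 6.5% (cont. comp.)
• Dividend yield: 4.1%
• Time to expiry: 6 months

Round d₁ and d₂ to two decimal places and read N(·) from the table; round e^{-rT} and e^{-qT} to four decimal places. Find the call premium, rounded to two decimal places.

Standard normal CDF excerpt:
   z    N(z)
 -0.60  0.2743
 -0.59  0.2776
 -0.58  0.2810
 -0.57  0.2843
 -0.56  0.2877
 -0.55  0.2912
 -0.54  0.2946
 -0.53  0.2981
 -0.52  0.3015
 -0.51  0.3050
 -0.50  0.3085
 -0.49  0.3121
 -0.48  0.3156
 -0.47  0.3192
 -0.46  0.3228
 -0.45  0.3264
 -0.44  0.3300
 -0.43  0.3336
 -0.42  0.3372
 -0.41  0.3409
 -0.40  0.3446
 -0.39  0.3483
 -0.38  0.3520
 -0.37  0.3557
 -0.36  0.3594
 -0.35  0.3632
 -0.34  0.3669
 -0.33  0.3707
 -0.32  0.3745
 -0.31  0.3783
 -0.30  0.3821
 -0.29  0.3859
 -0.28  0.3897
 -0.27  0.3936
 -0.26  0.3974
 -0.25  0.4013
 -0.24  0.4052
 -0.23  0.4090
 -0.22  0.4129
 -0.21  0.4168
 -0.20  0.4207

$19.88

σ√T = 0.43 × 0.7071 = 0.3041
d₁ = [ln(280/320) + (0.065 − 0.041 + 0.43²/2)·0.5] / 0.3041 = [-0.1335 + 0.0582] / 0.3041 = -0.2477 ≈ -0.25
d₂ = d₁ − σ√T = -0.2477 − 0.3041 = -0.5517 ≈ -0.55
exp(−qT) = exp(−0.041·0.5) = 0.9797;  exp(−rT) = exp(−0.065·0.5) = 0.9680
C = 280·0.9797·N(-0.25) − 320·0.9680·N(-0.55) = 280·0.9797·0.4013 − 320·0.9680·0.2912 = 110.0830 − 90.2021 = 19.8809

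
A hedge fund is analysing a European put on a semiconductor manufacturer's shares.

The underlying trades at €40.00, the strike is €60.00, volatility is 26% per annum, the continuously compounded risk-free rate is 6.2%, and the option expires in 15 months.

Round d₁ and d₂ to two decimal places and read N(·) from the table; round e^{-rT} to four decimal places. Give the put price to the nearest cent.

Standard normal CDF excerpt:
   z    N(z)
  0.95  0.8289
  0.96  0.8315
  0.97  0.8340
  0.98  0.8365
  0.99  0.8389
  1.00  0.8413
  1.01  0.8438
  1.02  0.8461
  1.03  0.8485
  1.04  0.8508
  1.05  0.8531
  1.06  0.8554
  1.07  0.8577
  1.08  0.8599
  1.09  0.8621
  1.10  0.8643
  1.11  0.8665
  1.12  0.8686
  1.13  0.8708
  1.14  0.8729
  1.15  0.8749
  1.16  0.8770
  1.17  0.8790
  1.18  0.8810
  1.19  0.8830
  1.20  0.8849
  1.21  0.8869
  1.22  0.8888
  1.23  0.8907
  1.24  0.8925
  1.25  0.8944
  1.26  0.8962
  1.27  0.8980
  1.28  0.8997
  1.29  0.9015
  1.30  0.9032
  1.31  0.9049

T = 1.25;  σ√T = 0.2907
ln(S/K) + (r + σ²/2)T = ln(40/60) + (0.062 + 0.26²/2)·1.25 = -0.4055 + 0.1197 = -0.2857
d₁ = -0.2857 / 0.2907 = -0.9829 ⇒ -0.98
d₂ = d₁ − σ√T = -0.9829 − 0.2907 = -1.2736 ⇒ -1.27
e^(−rT) = e^(−0.062·1.25) = 0.9254
N(−d₂) = N(1.27) = 0.8980;  N(−d₁) = N(0.98) = 0.8365
P = 60·0.9254·0.8980 − 40·0.8365 = 49.8606 − 33.4600 = 16.4006

€16.40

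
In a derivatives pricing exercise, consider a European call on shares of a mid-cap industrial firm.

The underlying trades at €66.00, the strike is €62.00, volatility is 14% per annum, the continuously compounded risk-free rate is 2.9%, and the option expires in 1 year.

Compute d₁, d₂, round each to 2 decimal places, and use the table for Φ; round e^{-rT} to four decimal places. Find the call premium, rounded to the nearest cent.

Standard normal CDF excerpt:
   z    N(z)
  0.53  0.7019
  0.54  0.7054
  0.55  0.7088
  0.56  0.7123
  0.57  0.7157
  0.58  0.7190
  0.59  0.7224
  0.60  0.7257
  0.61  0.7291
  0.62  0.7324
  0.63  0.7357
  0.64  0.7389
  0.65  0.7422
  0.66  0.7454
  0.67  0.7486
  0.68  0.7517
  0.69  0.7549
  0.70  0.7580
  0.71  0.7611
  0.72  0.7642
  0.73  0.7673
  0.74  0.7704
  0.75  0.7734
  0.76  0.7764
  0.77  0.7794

T = 1;  σ√T = 0.1400
d₁ = [ln(66/62) + (0.029 + ½·0.14²)·1] / (σ√T) = (0.0625 + 0.0388) / 0.1400 = 0.7237 ≈ 0.72
d₂ = 0.7237 − 0.1400 = 0.5837 ≈ 0.58
e^(−rT) = e^(−0.029·1) = 0.9714
C = 66·N(0.72) − 62·0.9714·N(0.58) = 66·0.7642 − 62·0.9714·0.7190 = 50.4372 − 43.3031 = 7.1341

€7.13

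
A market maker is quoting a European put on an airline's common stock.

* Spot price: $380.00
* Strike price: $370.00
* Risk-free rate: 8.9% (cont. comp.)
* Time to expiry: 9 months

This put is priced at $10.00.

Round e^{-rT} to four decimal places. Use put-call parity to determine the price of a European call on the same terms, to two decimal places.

e^(−rT) = e^(−0.089·0.75) = 0.9354
Put-call parity: C − P = S − K·e^(−rT) = 380 − 370·0.9354 = 380 − 346.0980 = 33.9020
C = P + (C − P) = 10.00 + (33.9020) = 43.9020

$43.90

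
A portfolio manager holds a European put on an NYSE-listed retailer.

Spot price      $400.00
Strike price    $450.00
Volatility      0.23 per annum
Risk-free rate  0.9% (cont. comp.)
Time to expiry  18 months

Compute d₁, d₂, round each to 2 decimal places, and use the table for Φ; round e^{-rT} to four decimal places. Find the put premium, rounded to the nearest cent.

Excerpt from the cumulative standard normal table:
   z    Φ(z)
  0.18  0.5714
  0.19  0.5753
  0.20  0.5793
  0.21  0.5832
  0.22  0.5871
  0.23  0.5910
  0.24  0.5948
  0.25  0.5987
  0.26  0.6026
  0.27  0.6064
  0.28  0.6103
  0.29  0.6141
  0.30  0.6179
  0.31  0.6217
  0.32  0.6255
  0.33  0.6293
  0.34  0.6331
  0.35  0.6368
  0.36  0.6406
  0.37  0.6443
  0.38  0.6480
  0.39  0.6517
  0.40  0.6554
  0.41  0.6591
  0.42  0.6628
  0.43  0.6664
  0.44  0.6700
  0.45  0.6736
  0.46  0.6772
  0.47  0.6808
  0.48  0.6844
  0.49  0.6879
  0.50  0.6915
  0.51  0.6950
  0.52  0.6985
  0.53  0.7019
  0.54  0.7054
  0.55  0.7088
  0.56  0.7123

$72.16

σ√T = 0.23 × 1.2247 = 0.2817
d₁ = [ln(400/450) + (0.009 + 0.23²/2)·1.5] / 0.2817 = [-0.1178 + 0.0532] / 0.2817 = -0.2294 ⇒ -0.23
d₂ = d₁ − σ√T = -0.2294 − 0.2817 = -0.5110 ⇒ -0.51
exp(−rT) = exp(−0.009·1.5) = 0.9866
N(−d₂) = N(0.51) = 0.6950;  N(−d₁) = N(0.23) = 0.5910
P = 450·0.9866·0.6950 − 400·0.5910 = 308.5591 − 236.4000 = 72.1592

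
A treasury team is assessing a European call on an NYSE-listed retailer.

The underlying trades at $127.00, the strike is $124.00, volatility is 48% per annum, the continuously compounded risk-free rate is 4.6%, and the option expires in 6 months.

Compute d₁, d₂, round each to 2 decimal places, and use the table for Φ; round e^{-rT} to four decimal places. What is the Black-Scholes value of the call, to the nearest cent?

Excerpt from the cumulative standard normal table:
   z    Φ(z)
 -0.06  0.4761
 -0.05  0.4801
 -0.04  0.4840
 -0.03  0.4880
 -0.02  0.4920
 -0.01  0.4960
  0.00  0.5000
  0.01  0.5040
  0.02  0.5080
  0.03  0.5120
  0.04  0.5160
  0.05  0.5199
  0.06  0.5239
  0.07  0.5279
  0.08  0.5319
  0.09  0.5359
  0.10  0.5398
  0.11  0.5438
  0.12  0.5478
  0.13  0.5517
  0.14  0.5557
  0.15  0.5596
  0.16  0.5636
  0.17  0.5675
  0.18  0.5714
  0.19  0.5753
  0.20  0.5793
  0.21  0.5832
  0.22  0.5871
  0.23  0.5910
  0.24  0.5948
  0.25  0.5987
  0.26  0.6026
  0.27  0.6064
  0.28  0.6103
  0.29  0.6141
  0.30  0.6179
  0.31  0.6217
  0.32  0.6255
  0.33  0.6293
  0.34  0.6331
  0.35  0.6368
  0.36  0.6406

$19.82

σ√T = 0.48 × 0.7071 = 0.3394
d₁ = [ln(127/124) + (0.046 + ½·0.48²)·0.5] / (σ√T) = (0.0239 + 0.0806) / 0.3394 = 0.3079 → 0.31
d₂ = 0.3079 − 0.3394 = -0.0315 → -0.03
e^(−rT) = e^(−0.046·0.5) = 0.9773
N(d₁) = N(0.31) = 0.6217;  N(d₂) = N(-0.03) = 0.4880
C = 127·0.6217 − 124·0.9773·0.4880 = 78.9559 − 59.1384 = 19.8175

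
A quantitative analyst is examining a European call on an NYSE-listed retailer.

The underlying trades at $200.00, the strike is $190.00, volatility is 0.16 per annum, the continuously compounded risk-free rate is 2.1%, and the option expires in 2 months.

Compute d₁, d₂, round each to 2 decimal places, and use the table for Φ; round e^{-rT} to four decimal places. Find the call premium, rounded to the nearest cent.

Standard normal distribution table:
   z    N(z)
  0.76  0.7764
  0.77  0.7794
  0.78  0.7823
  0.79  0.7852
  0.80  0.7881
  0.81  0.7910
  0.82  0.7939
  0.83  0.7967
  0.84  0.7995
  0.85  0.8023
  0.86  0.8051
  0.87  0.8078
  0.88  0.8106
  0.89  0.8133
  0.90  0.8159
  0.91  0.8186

$11.80

σ√T = 0.16 × 0.4082 = 0.0653
d₁ = [ln(200/190) + (0.021 + 0.16²/2)·0.1667] / 0.0653 = [0.0513 + 0.0056] / 0.0653 = 0.8715 → 0.87
d₂ = d₁ − σ√T = 0.8715 − 0.0653 = 0.8062 → 0.81
e^(−rT) = e^(−0.021·0.1667) = 0.9965
N(d₁) = N(0.87) = 0.8078;  N(d₂) = N(0.81) = 0.7910
C = 200·0.8078 − 190·0.9965·0.7910 = 161.5600 − 149.7640 = 11.7960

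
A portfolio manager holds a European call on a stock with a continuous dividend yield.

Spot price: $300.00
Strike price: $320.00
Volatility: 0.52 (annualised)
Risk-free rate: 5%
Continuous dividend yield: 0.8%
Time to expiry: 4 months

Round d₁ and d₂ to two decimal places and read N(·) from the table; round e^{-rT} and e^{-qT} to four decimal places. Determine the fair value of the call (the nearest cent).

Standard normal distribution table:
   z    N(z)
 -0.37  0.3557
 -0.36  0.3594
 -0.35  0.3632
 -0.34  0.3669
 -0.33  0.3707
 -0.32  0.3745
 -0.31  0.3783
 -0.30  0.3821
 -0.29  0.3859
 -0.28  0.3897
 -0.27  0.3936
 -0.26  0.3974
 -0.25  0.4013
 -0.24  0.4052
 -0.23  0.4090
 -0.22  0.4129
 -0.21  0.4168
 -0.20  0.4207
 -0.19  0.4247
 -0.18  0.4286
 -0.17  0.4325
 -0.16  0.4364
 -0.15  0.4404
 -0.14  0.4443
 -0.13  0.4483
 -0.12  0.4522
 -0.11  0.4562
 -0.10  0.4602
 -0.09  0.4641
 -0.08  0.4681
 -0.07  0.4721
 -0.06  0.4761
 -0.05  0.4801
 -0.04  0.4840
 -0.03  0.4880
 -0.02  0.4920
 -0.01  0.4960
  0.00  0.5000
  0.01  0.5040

$29.34

T = 0.3333;  σ√T = 0.3002
d₁ = [ln(300/320) + (0.05 − 0.008 + ½·0.52²)·0.3333] / (σ√T) = (-0.0645 + 0.0591) / 0.3002 = -0.0182 → -0.02
d₂ = -0.0182 − 0.3002 = -0.3184 → -0.32
exp(−qT) = exp(−0.008·0.3333) = 0.9973;  exp(−rT) = exp(−0.05·0.3333) = 0.9835
N(d₁) = N(-0.02) = 0.4920;  N(d₂) = N(-0.32) = 0.3745
C = 300·0.9973·0.4920 − 320·0.9835·0.3745 = 147.2015 − 117.8626 = 29.3388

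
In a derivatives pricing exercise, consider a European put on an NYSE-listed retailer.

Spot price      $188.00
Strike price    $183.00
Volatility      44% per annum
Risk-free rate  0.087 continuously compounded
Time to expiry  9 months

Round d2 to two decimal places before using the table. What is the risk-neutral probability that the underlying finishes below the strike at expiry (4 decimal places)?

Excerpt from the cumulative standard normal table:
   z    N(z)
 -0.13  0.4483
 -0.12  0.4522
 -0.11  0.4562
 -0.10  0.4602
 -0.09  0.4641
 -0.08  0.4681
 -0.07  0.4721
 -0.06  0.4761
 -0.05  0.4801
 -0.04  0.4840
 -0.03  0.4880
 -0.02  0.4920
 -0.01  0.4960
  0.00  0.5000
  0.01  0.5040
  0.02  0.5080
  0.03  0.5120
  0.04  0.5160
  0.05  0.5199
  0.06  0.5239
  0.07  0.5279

σ√T = 0.44 × 0.8660 = 0.3811
ln(S/K) + (r + σ²/2)T = ln(188/183) + (0.087 + 0.44²/2)·0.75 = 0.0270 + 0.1379 = 0.1648
d₁ = 0.1648 / 0.3811 = 0.4325 ≈ 0.43
d₂ = d₁ − σ√T = 0.4325 − 0.3811 = 0.0515 ≈ 0.05
Pr(exercise) under Q = N(−d₂) = N(-0.05) = 0.4801

0.4801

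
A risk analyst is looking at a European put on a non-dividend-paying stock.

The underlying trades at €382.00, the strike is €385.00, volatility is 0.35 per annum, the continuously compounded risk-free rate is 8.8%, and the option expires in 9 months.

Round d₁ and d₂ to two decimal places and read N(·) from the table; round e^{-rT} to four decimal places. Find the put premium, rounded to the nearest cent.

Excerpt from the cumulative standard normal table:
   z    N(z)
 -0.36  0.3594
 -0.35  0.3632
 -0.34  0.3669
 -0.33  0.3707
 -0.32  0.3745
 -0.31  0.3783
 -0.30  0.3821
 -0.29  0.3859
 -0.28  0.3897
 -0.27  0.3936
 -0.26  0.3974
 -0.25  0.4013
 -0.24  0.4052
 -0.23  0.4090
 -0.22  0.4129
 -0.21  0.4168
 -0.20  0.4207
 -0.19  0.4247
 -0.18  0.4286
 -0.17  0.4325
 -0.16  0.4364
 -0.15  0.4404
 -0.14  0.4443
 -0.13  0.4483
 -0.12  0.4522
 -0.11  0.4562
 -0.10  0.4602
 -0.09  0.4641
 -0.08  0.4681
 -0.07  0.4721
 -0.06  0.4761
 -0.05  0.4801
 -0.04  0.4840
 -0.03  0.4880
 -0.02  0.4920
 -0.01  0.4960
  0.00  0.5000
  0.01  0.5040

σ√T = 0.35 × 0.8660 = 0.3031
d₁ = [ln(382/385) + (0.088 + 0.35²/2)·0.75] / 0.3031 = [-0.0078 + 0.1119] / 0.3031 = 0.3435 ⇒ 0.34
d₂ = d₁ − σ√T = 0.3435 − 0.3031 = 0.0404 ⇒ 0.04
exp(−rT) = exp(−0.088·0.75) = 0.9361
P = 385·0.9361·N(-0.04) − 382·N(-0.34) = 385·0.9361·0.4840 − 382·0.3669 = 174.4329 − 140.1558 = 34.2771

€34.28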